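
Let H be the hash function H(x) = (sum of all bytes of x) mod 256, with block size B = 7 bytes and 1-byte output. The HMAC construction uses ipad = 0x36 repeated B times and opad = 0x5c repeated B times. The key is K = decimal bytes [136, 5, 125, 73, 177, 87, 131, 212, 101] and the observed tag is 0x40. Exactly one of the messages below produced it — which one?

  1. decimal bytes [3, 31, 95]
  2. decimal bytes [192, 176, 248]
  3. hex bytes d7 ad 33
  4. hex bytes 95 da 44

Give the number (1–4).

Key decimal bytes [136, 5, 125, 73, 177, 87, 131, 212, 101] = 88 05 7d 49 b1 57 83 d4 65 is 9 bytes > B = 7, so hash it first: H(key) = 17, then zero-pad to 7 bytes: K' = 17 00 00 00 00 00 00.
K' ⊕ ipad = 21 36 36 36 36 36 36; K' ⊕ opad = 4b 5c 5c 5c 5c 5c 5c.
m1: inner = H(21 36 36 36 36 36 36 03 1f 5f) = e6; tag = H(4b 5c 5c 5c 5c 5c 5c e6) = 59
m2: inner = H(21 36 36 36 36 36 36 c0 b0 f8) = cd; tag = H(4b 5c 5c 5c 5c 5c 5c cd) = 40 ← matches
m3: inner = H(21 36 36 36 36 36 36 d7 ad 33) = 1c; tag = H(4b 5c 5c 5c 5c 5c 5c 1c) = 8f
m4: inner = H(21 36 36 36 36 36 36 95 da 44) = 18; tag = H(4b 5c 5c 5c 5c 5c 5c 18) = 8b

2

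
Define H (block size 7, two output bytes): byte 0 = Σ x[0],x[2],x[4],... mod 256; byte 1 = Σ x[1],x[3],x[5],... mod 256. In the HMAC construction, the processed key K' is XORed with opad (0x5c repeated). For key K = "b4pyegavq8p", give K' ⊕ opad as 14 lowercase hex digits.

Key "b4pyegavq8p" = 62 34 70 79 65 67 61 76 71 38 70 is 11 bytes > B = 7, so hash it first: H(key) = 79 c2, then zero-pad to 7 bytes: K' = 79 c2 00 00 00 00 00.
XOR each byte with 0x5c: 79⊕5c=25, c2⊕5c=9e, 00⊕5c=5c, 00⊕5c=5c, 00⊕5c=5c, 00⊕5c=5c, 00⊕5c=5c.

259e5c5c5c5c5c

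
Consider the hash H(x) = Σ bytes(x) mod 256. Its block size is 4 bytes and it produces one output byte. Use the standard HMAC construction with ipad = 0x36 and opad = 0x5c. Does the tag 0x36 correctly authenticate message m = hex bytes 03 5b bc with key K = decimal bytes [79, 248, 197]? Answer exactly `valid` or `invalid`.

Key decimal bytes [79, 248, 197] = 4f f8 c5 is 3 bytes ≤ B = 4; zero-pad to 4 bytes: K' = 4f f8 c5 00.
K' ⊕ ipad = 79 ce f3 36; K' ⊕ opad = 13 a4 99 5c.
Inner hash: sum = 121+206+243+54+3+91+188 = 906; mod 256 = 138 → 8a.
Outer hash (recomputed tag): sum = 19+164+153+92+138 = 566; mod 256 = 54 → 36.
Recomputed tag = 36; claimed = 36 → match.

valid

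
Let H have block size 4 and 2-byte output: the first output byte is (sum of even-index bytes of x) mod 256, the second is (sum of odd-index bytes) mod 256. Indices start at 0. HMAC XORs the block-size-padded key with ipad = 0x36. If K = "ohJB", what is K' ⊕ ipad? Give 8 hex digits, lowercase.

Key "ohJB" = 6f 68 4a 42 is exactly B = 4 bytes: K' = 6f 68 4a 42.
XOR each byte with 0x36: 6f⊕36=59, 68⊕36=5e, 4a⊕36=7c, 42⊕36=74.

595e7c74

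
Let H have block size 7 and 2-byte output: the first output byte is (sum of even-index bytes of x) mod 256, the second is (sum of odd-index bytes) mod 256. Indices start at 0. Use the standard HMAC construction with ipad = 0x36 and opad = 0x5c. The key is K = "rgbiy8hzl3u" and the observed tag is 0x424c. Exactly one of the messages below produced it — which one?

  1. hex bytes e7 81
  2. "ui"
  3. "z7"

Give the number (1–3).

Key "rgbiy8hzl3u" = 72 67 62 69 79 38 68 7a 6c 33 75 is 11 bytes > B = 7, so hash it first: H(key) = 96 b5, then zero-pad to 7 bytes: K' = 96 b5 00 00 00 00 00.
K' ⊕ ipad = a0 83 36 36 36 36 36; K' ⊕ opad = ca e9 5c 5c 5c 5c 5c.
m1: inner = H(a0 83 36 36 36 36 36 e7 81) = c3 d6; tag = H(ca e9 5c 5c 5c 5c 5c c3 d6) = b464
m2: inner = H(a0 83 36 36 36 36 36 75 69) = ab 64; tag = H(ca e9 5c 5c 5c 5c 5c ab 64) = 424c ← matches
m3: inner = H(a0 83 36 36 36 36 36 7a 37) = 79 69; tag = H(ca e9 5c 5c 5c 5c 5c 79 69) = 471a

2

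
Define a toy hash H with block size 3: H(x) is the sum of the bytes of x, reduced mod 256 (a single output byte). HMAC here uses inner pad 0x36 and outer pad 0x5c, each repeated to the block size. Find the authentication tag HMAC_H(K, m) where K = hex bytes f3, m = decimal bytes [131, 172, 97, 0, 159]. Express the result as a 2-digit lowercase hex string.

c7

Key hex bytes f3 is 1 byte ≤ B = 3; zero-pad to 3 bytes: K' = f3 00 00.
K' ⊕ ipad = c5 36 36.  K' ⊕ opad = af 5c 5c.
Inner input = (K'⊕ipad) ∥ m = c5 36 36 ∥ 83 ac 61 00 9f.
Inner hash: sum = 197+54+54+131+172+97+0+159 = 864; mod 256 = 96 → 60.
Outer input = (K'⊕opad) ∥ inner = af 5c 5c ∥ 60.
Outer hash (tag): sum = 175+92+92+96 = 455; mod 256 = 199 → c7.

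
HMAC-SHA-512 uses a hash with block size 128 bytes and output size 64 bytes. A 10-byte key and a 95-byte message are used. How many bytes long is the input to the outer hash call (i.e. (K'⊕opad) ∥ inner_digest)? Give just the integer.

192

Key is 10 ≤ 128 bytes, zero-padded: |K'| = 128.
Outer input = (K'⊕opad) ∥ H(inner) → 128 + 64 = 192 bytes.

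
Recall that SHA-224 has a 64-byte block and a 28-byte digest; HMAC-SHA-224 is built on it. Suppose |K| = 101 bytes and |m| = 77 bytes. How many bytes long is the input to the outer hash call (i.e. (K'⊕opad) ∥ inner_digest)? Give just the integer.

Key is 101 > 64 bytes, so it is hashed to 28 bytes then zero-padded to 64: |K'| = 64.
Outer input = (K'⊕opad) ∥ H(inner) → 64 + 28 = 92 bytes.

92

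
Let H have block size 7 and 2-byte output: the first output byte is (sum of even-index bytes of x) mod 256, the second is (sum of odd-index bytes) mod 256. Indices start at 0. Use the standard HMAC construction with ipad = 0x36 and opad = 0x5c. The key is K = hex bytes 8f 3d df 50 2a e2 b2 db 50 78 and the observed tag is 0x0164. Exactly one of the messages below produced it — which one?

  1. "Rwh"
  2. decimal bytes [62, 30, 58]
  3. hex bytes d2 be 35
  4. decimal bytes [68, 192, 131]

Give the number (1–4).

4

Key hex bytes 8f 3d df 50 2a e2 b2 db 50 78 is 10 bytes > B = 7, so hash it first: H(key) = 9a c2, then zero-pad to 7 bytes: K' = 9a c2 00 00 00 00 00.
K' ⊕ ipad = ac f4 36 36 36 36 36; K' ⊕ opad = c6 9e 5c 5c 5c 5c 5c.
m1: inner = H(ac f4 36 36 36 36 36 52 77 68) = c5 1a; tag = H(c6 9e 5c 5c 5c 5c 5c c5 1a) = f41b
m2: inner = H(ac f4 36 36 36 36 36 3e 1e 3a) = 6c d8; tag = H(c6 9e 5c 5c 5c 5c 5c 6c d8) = b2c2
m3: inner = H(ac f4 36 36 36 36 36 d2 be 35) = 0c 67; tag = H(c6 9e 5c 5c 5c 5c 5c 0c 67) = 4162
m4: inner = H(ac f4 36 36 36 36 36 44 c0 83) = 0e 27; tag = H(c6 9e 5c 5c 5c 5c 5c 0e 27) = 0164 ← matches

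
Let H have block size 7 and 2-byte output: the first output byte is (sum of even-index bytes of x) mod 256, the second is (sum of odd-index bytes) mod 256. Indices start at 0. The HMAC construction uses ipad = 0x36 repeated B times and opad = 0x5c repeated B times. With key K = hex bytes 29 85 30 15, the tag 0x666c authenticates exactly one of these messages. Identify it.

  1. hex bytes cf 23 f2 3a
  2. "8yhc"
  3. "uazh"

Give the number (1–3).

1

Key hex bytes 29 85 30 15 is 4 bytes ≤ B = 7; zero-pad to 7 bytes: K' = 29 85 30 15 00 00 00.
K' ⊕ ipad = 1f b3 06 23 36 36 36; K' ⊕ opad = 75 d9 6c 49 5c 5c 5c.
m1: inner = H(1f b3 06 23 36 36 36 cf 23 f2 3a) = ee cd; tag = H(75 d9 6c 49 5c 5c 5c ee cd) = 666c ← matches
m2: inner = H(1f b3 06 23 36 36 36 38 79 68 63) = 6d ac; tag = H(75 d9 6c 49 5c 5c 5c 6d ac) = 45eb
m3: inner = H(1f b3 06 23 36 36 36 75 61 7a 68) = 5a fb; tag = H(75 d9 6c 49 5c 5c 5c 5a fb) = 94d8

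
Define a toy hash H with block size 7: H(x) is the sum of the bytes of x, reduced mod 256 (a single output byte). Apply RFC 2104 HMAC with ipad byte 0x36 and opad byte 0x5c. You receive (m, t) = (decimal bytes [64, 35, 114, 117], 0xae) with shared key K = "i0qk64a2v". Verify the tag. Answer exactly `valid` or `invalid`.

Key "i0qk64a2v" = 69 30 71 6b 36 34 61 32 76 is 9 bytes > B = 7, so hash it first: H(key) = e8, then zero-pad to 7 bytes: K' = e8 00 00 00 00 00 00.
K' ⊕ ipad = de 36 36 36 36 36 36; K' ⊕ opad = b4 5c 5c 5c 5c 5c 5c.
Inner hash: sum = 222+54+54+54+54+54+54+64+35+114+117 = 876; mod 256 = 108 → 6c.
Outer hash (recomputed tag): sum = 180+92+92+92+92+92+92+108 = 840; mod 256 = 72 → 48.
Recomputed tag = 48; claimed = ae → mismatch.

invalid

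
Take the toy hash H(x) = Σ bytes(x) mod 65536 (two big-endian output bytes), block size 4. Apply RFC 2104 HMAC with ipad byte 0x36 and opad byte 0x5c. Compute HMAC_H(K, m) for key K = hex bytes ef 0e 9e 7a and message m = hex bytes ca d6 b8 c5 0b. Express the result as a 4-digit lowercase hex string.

021f

Key hex bytes ef 0e 9e 7a is exactly B = 4 bytes: K' = ef 0e 9e 7a.
K' ⊕ ipad = d9 38 a8 4c.  K' ⊕ opad = b3 52 c2 26.
Inner input = (K'⊕ipad) ∥ m = d9 38 a8 4c ∥ ca d6 b8 c5 0b.
Inner hash: sum = 217+56+168+76+202+214+184+197+11 = 1325 → 05 2d.
Outer input = (K'⊕opad) ∥ inner = b3 52 c2 26 ∥ 05 2d.
Outer hash (tag): sum = 179+82+194+38+5+45 = 543 → 02 1f.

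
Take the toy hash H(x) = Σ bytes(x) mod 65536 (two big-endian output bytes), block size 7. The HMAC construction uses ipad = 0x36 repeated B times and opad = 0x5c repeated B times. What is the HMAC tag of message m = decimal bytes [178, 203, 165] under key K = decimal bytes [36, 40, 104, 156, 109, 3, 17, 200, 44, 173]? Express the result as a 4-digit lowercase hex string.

0305

Key decimal bytes [36, 40, 104, 156, 109, 3, 17, 200, 44, 173] = 24 28 68 9c 6d 03 11 c8 2c ad is 10 bytes > B = 7, so hash it first: H(key) = 03 72, then zero-pad to 7 bytes: K' = 03 72 00 00 00 00 00.
K' ⊕ ipad = 35 44 36 36 36 36 36.  K' ⊕ opad = 5f 2e 5c 5c 5c 5c 5c.
Inner input = (K'⊕ipad) ∥ m = 35 44 36 36 36 36 36 ∥ b2 cb a5.
Inner hash: sum = 53+68+54+54+54+54+54+178+203+165 = 937 → 03 a9.
Outer input = (K'⊕opad) ∥ inner = 5f 2e 5c 5c 5c 5c 5c ∥ 03 a9.
Outer hash (tag): sum = 95+46+92+92+92+92+92+3+169 = 773 → 03 05.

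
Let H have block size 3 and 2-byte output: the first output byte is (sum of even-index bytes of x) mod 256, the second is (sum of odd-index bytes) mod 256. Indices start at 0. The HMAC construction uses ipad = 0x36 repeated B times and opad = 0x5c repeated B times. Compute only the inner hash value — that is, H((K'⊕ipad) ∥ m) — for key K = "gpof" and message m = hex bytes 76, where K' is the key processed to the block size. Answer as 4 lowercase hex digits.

Key "gpof" = 67 70 6f 66 is 4 bytes > B = 3, so hash it first: H(key) = d6 d6, then zero-pad to 3 bytes: K' = d6 d6 00.
K' ⊕ ipad = e0 e0 36.
Inner input = e0 e0 36 ∥ 76.
Inner hash: even-index sum = 278 mod 256 = 22; odd-index sum = 342 mod 256 = 86 → 16 56.

1656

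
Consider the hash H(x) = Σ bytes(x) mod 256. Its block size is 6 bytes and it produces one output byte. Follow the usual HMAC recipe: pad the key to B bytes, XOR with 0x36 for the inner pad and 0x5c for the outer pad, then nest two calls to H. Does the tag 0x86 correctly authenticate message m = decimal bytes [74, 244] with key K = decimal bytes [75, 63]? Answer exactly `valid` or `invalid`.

Key decimal bytes [75, 63] = 4b 3f is 2 bytes ≤ B = 6; zero-pad to 6 bytes: K' = 4b 3f 00 00 00 00.
K' ⊕ ipad = 7d 09 36 36 36 36; K' ⊕ opad = 17 63 5c 5c 5c 5c.
Inner hash: sum = 125+9+54+54+54+54+74+244 = 668; mod 256 = 156 → 9c.
Outer hash (recomputed tag): sum = 23+99+92+92+92+92+156 = 646; mod 256 = 134 → 86.
Recomputed tag = 86; claimed = 86 → match.

valid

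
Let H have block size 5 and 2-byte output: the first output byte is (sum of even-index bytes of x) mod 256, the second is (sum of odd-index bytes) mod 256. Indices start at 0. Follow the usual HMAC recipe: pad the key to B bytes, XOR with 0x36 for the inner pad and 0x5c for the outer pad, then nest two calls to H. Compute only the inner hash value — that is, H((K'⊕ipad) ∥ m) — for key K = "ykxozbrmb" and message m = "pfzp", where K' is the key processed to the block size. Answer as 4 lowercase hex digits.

4bbf

Key "ykxozbrmb" = 79 6b 78 6f 7a 62 72 6d 62 is 9 bytes > B = 5, so hash it first: H(key) = 3f a9, then zero-pad to 5 bytes: K' = 3f a9 00 00 00.
K' ⊕ ipad = 09 9f 36 36 36.
Inner input = 09 9f 36 36 36 ∥ 70 66 7a 70.
Inner hash: even-index sum = 331 mod 256 = 75; odd-index sum = 447 mod 256 = 191 → 4b bf.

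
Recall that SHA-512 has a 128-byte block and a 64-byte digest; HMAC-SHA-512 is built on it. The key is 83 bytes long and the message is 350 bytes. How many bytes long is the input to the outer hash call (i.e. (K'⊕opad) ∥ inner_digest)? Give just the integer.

Key is 83 ≤ 128 bytes, zero-padded: |K'| = 128.
Outer input = (K'⊕opad) ∥ H(inner) → 128 + 64 = 192 bytes.

192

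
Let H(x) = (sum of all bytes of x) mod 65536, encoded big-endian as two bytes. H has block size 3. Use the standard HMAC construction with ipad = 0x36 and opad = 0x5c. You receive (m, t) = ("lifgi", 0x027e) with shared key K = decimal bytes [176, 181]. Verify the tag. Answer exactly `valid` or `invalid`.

valid

Key decimal bytes [176, 181] = b0 b5 is 2 bytes ≤ B = 3; zero-pad to 3 bytes: K' = b0 b5 00.
K' ⊕ ipad = 86 83 36; K' ⊕ opad = ec e9 5c.
Inner hash: sum = 134+131+54+108+105+102+103+105 = 842 → 03 4a.
Outer hash (recomputed tag): sum = 236+233+92+3+74 = 638 → 02 7e.
Recomputed tag = 027e; claimed = 027e → match.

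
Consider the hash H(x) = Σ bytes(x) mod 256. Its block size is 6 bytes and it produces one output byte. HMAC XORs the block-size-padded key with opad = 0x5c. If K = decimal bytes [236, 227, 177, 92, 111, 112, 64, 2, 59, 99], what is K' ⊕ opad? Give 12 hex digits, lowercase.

Key decimal bytes [236, 227, 177, 92, 111, 112, 64, 2, 59, 99] = ec e3 b1 5c 6f 70 40 02 3b 63 is 10 bytes > B = 6, so hash it first: H(key) = 9b, then zero-pad to 6 bytes: K' = 9b 00 00 00 00 00.
XOR each byte with 0x5c: 9b⊕5c=c7, 00⊕5c=5c, 00⊕5c=5c, 00⊕5c=5c, 00⊕5c=5c, 00⊕5c=5c.

c75c5c5c5c5c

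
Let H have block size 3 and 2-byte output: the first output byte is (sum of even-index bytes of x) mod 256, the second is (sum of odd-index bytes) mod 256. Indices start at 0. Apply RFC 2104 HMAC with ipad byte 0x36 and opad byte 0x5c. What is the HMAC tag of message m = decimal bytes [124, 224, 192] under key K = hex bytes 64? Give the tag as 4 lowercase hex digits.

06c4

Key hex bytes 64 is 1 byte ≤ B = 3; zero-pad to 3 bytes: K' = 64 00 00.
K' ⊕ ipad = 52 36 36.  K' ⊕ opad = 38 5c 5c.
Inner input = (K'⊕ipad) ∥ m = 52 36 36 ∥ 7c e0 c0.
Inner hash: even-index sum = 360 mod 256 = 104; odd-index sum = 370 mod 256 = 114 → 68 72.
Outer input = (K'⊕opad) ∥ inner = 38 5c 5c ∥ 68 72.
Outer hash (tag): even-index sum = 262 mod 256 = 6; odd-index sum = 196 mod 256 = 196 → 06 c4.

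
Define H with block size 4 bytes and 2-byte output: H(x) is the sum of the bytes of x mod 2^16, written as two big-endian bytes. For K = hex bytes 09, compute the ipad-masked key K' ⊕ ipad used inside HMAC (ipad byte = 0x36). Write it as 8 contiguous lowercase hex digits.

Key hex bytes 09 is 1 byte ≤ B = 4; zero-pad to 4 bytes: K' = 09 00 00 00.
XOR each byte with 0x36: 09⊕36=3f, 00⊕36=36, 00⊕36=36, 00⊕36=36.

3f363636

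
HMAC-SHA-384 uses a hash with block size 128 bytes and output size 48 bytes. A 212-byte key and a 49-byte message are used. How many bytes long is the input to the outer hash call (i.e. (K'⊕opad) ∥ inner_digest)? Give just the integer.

176

Key is 212 > 128 bytes, so it is hashed to 48 bytes then zero-padded to 128: |K'| = 128.
Outer input = (K'⊕opad) ∥ H(inner) → 128 + 48 = 176 bytes.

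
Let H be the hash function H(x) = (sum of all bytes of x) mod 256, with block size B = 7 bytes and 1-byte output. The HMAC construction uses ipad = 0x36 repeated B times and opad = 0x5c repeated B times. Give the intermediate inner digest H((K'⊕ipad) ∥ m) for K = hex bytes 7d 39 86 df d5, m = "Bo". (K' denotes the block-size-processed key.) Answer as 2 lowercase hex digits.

Key hex bytes 7d 39 86 df d5 is 5 bytes ≤ B = 7; zero-pad to 7 bytes: K' = 7d 39 86 df d5 00 00.
K' ⊕ ipad = 4b 0f b0 e9 e3 36 36.
Inner input = 4b 0f b0 e9 e3 36 36 ∥ 42 6f.
Inner hash: sum = 75+15+176+233+227+54+54+66+111 = 1011; mod 256 = 243 → f3.

f3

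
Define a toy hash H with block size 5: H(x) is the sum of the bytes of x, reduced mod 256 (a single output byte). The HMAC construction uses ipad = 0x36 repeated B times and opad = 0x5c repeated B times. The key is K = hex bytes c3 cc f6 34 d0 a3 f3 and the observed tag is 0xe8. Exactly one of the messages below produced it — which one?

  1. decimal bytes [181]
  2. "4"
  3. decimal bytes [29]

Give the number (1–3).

Key hex bytes c3 cc f6 34 d0 a3 f3 is 7 bytes > B = 5, so hash it first: H(key) = 1f, then zero-pad to 5 bytes: K' = 1f 00 00 00 00.
K' ⊕ ipad = 29 36 36 36 36; K' ⊕ opad = 43 5c 5c 5c 5c.
m1: inner = H(29 36 36 36 36 b5) = b6; tag = H(43 5c 5c 5c 5c b6) = 69
m2: inner = H(29 36 36 36 36 34) = 35; tag = H(43 5c 5c 5c 5c 35) = e8 ← matches
m3: inner = H(29 36 36 36 36 1d) = 1e; tag = H(43 5c 5c 5c 5c 1e) = d1

2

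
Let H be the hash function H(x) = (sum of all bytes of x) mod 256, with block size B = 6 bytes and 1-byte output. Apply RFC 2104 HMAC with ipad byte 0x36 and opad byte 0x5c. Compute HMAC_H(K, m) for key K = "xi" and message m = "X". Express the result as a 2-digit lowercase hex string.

Key "xi" = 78 69 is 2 bytes ≤ B = 6; zero-pad to 6 bytes: K' = 78 69 00 00 00 00.
K' ⊕ ipad = 4e 5f 36 36 36 36.  K' ⊕ opad = 24 35 5c 5c 5c 5c.
Inner input = (K'⊕ipad) ∥ m = 4e 5f 36 36 36 36 ∥ 58.
Inner hash: sum = 78+95+54+54+54+54+88 = 477; mod 256 = 221 → dd.
Outer input = (K'⊕opad) ∥ inner = 24 35 5c 5c 5c 5c ∥ dd.
Outer hash (tag): sum = 36+53+92+92+92+92+221 = 678; mod 256 = 166 → a6.

a6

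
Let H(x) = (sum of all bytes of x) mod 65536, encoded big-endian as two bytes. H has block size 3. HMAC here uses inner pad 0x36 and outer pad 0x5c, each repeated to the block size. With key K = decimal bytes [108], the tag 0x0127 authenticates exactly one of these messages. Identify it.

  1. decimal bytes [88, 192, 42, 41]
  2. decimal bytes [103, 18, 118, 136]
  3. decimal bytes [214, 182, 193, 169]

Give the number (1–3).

2

Key decimal bytes [108] = 6c is 1 byte ≤ B = 3; zero-pad to 3 bytes: K' = 6c 00 00.
K' ⊕ ipad = 5a 36 36; K' ⊕ opad = 30 5c 5c.
m1: inner = H(5a 36 36 58 c0 2a 29) = 02 31; tag = H(30 5c 5c 02 31) = 011b
m2: inner = H(5a 36 36 67 12 76 88) = 02 3d; tag = H(30 5c 5c 02 3d) = 0127 ← matches
m3: inner = H(5a 36 36 d6 b6 c1 a9) = 03 bc; tag = H(30 5c 5c 03 bc) = 01a7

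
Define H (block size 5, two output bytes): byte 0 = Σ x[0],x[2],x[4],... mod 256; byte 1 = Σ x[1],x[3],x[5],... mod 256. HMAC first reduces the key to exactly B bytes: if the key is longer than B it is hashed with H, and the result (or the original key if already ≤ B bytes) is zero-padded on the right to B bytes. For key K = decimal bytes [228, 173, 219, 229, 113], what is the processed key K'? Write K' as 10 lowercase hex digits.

e4addbe571

Key decimal bytes [228, 173, 219, 229, 113] = e4 ad db e5 71 is exactly B = 5 bytes: K' = e4 ad db e5 71.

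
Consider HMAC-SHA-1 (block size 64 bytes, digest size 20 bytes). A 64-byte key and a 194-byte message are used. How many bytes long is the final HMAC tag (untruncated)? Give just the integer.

20

The tag is one SHA-1 digest: 20 bytes.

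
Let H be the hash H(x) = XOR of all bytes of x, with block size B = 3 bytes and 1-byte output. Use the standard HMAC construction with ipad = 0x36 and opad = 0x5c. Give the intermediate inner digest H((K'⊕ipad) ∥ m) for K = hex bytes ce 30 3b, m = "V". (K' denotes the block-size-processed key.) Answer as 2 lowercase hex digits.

a5

Key hex bytes ce 30 3b is exactly B = 3 bytes: K' = ce 30 3b.
K' ⊕ ipad = f8 06 0d.
Inner input = f8 06 0d ∥ 56.
Inner hash: XOR f8⊕06⊕0d⊕56 = a5.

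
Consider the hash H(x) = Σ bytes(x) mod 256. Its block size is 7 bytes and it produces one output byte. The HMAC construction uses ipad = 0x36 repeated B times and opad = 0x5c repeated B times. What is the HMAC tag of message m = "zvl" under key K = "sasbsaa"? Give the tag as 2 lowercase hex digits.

Key "sasbsaa" = 73 61 73 62 73 61 61 is exactly B = 7 bytes: K' = 73 61 73 62 73 61 61.
K' ⊕ ipad = 45 57 45 54 45 57 57.  K' ⊕ opad = 2f 3d 2f 3e 2f 3d 3d.
Inner input = (K'⊕ipad) ∥ m = 45 57 45 54 45 57 57 ∥ 7a 76 6c.
Inner hash: sum = 69+87+69+84+69+87+87+122+118+108 = 900; mod 256 = 132 → 84.
Outer input = (K'⊕opad) ∥ inner = 2f 3d 2f 3e 2f 3d 3d ∥ 84.
Outer hash (tag): sum = 47+61+47+62+47+61+61+132 = 518; mod 256 = 6 → 06.

06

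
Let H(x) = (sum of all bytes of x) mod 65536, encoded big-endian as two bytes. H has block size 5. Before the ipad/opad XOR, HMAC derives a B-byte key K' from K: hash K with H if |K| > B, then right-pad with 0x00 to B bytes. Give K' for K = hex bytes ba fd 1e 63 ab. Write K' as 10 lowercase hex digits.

bafd1e63ab

Key hex bytes ba fd 1e 63 ab is exactly B = 5 bytes: K' = ba fd 1e 63 ab.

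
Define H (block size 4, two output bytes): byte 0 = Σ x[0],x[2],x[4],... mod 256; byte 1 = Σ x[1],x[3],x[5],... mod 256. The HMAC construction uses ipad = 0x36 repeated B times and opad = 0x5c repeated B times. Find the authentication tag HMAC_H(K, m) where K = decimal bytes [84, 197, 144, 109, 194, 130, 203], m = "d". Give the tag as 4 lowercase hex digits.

6afc

Key decimal bytes [84, 197, 144, 109, 194, 130, 203] = 54 c5 90 6d c2 82 cb is 7 bytes > B = 4, so hash it first: H(key) = 71 b4, then zero-pad to 4 bytes: K' = 71 b4 00 00.
K' ⊕ ipad = 47 82 36 36.  K' ⊕ opad = 2d e8 5c 5c.
Inner input = (K'⊕ipad) ∥ m = 47 82 36 36 ∥ 64.
Inner hash: even-index sum = 225 mod 256 = 225; odd-index sum = 184 mod 256 = 184 → e1 b8.
Outer input = (K'⊕opad) ∥ inner = 2d e8 5c 5c ∥ e1 b8.
Outer hash (tag): even-index sum = 362 mod 256 = 106; odd-index sum = 508 mod 256 = 252 → 6a fc.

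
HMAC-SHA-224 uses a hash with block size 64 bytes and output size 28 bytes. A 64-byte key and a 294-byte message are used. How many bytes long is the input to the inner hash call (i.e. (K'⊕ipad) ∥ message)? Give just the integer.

Key is 64 ≤ 64 bytes, zero-padded: |K'| = 64.
Inner input = (K'⊕ipad) ∥ m → 64 + 294 = 358 bytes.

358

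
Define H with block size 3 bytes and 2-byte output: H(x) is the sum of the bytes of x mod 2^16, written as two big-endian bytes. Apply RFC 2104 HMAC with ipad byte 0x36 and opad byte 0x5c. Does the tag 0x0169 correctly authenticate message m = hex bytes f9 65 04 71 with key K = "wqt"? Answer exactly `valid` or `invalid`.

Key "wqt" = 77 71 74 is exactly B = 3 bytes: K' = 77 71 74.
K' ⊕ ipad = 41 47 42; K' ⊕ opad = 2b 2d 28.
Inner hash: sum = 65+71+66+249+101+4+113 = 669 → 02 9d.
Outer hash (recomputed tag): sum = 43+45+40+2+157 = 287 → 01 1f.
Recomputed tag = 011f; claimed = 0169 → mismatch.

invalid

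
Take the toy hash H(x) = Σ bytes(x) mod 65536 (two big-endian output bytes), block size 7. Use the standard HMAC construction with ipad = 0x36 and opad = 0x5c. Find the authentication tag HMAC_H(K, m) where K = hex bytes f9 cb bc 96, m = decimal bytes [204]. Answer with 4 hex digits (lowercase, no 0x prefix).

Key hex bytes f9 cb bc 96 is 4 bytes ≤ B = 7; zero-pad to 7 bytes: K' = f9 cb bc 96 00 00 00.
K' ⊕ ipad = cf fd 8a a0 36 36 36.  K' ⊕ opad = a5 97 e0 ca 5c 5c 5c.
Inner input = (K'⊕ipad) ∥ m = cf fd 8a a0 36 36 36 ∥ cc.
Inner hash: sum = 207+253+138+160+54+54+54+204 = 1124 → 04 64.
Outer input = (K'⊕opad) ∥ inner = a5 97 e0 ca 5c 5c 5c ∥ 04 64.
Outer hash (tag): sum = 165+151+224+202+92+92+92+4+100 = 1122 → 04 62.

0462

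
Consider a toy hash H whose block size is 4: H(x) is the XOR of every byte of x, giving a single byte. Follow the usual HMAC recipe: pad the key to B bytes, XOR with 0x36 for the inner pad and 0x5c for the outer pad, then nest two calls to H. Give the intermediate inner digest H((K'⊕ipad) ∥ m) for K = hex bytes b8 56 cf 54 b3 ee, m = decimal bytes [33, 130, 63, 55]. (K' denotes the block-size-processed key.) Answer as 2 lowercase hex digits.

83

Key hex bytes b8 56 cf 54 b3 ee is 6 bytes > B = 4, so hash it first: H(key) = 28, then zero-pad to 4 bytes: K' = 28 00 00 00.
K' ⊕ ipad = 1e 36 36 36.
Inner input = 1e 36 36 36 ∥ 21 82 3f 37.
Inner hash: XOR 1e⊕36⊕36⊕36⊕21⊕82⊕3f⊕37 = 83.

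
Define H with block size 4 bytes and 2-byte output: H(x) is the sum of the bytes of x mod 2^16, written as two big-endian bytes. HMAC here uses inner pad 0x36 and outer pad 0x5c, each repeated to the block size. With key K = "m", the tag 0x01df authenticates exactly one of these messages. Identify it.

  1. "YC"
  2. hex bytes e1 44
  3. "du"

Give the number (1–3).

1

Key "m" = 6d is 1 byte ≤ B = 4; zero-pad to 4 bytes: K' = 6d 00 00 00.
K' ⊕ ipad = 5b 36 36 36; K' ⊕ opad = 31 5c 5c 5c.
m1: inner = H(5b 36 36 36 59 43) = 01 99; tag = H(31 5c 5c 5c 01 99) = 01df ← matches
m2: inner = H(5b 36 36 36 e1 44) = 02 22; tag = H(31 5c 5c 5c 02 22) = 0169
m3: inner = H(5b 36 36 36 64 75) = 01 d6; tag = H(31 5c 5c 5c 01 d6) = 021c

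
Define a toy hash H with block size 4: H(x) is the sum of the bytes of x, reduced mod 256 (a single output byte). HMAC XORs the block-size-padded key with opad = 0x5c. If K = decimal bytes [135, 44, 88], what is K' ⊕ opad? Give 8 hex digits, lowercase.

Key decimal bytes [135, 44, 88] = 87 2c 58 is 3 bytes ≤ B = 4; zero-pad to 4 bytes: K' = 87 2c 58 00.
XOR each byte with 0x5c: 87⊕5c=db, 2c⊕5c=70, 58⊕5c=04, 00⊕5c=5c.

db70045c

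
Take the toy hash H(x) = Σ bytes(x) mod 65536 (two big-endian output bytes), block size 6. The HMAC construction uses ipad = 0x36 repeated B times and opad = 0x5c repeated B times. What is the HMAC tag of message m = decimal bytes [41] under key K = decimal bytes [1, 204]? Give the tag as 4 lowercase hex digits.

Key decimal bytes [1, 204] = 01 cc is 2 bytes ≤ B = 6; zero-pad to 6 bytes: K' = 01 cc 00 00 00 00.
K' ⊕ ipad = 37 fa 36 36 36 36.  K' ⊕ opad = 5d 90 5c 5c 5c 5c.
Inner input = (K'⊕ipad) ∥ m = 37 fa 36 36 36 36 ∥ 29.
Inner hash: sum = 55+250+54+54+54+54+41 = 562 → 02 32.
Outer input = (K'⊕opad) ∥ inner = 5d 90 5c 5c 5c 5c ∥ 02 32.
Outer hash (tag): sum = 93+144+92+92+92+92+2+50 = 657 → 02 91.

0291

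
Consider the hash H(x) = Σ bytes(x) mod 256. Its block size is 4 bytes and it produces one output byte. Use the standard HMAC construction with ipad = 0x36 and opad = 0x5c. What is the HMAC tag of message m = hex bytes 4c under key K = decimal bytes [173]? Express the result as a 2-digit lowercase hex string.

Key decimal bytes [173] = ad is 1 byte ≤ B = 4; zero-pad to 4 bytes: K' = ad 00 00 00.
K' ⊕ ipad = 9b 36 36 36.  K' ⊕ opad = f1 5c 5c 5c.
Inner input = (K'⊕ipad) ∥ m = 9b 36 36 36 ∥ 4c.
Inner hash: sum = 155+54+54+54+76 = 393; mod 256 = 137 → 89.
Outer input = (K'⊕opad) ∥ inner = f1 5c 5c 5c ∥ 89.
Outer hash (tag): sum = 241+92+92+92+137 = 654; mod 256 = 142 → 8e.

8e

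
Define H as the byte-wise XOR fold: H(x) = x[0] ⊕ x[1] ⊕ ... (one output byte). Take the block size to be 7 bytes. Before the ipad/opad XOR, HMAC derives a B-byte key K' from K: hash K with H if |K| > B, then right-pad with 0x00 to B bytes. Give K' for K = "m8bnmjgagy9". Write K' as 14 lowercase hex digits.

|K| = 11 > B = 7, so first hash the key.
H(K): XOR 6d⊕38⊕62⊕6e⊕6d⊕6a⊕67⊕61⊕67⊕79⊕39 = 7f.
Zero-pad H(K) = 7f to 7 bytes: K' = 7f 00 00 00 00 00 00.

7f000000000000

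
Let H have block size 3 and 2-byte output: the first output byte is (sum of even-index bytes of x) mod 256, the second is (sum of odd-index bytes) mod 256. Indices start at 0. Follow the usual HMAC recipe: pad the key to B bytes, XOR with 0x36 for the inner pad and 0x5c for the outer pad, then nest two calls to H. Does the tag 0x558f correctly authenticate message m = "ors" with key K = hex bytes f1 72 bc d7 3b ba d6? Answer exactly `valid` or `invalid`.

valid

Key hex bytes f1 72 bc d7 3b ba d6 is 7 bytes > B = 3, so hash it first: H(key) = be 03, then zero-pad to 3 bytes: K' = be 03 00.
K' ⊕ ipad = 88 35 36; K' ⊕ opad = e2 5f 5c.
Inner hash: even-index sum = 304 mod 256 = 48; odd-index sum = 279 mod 256 = 23 → 30 17.
Outer hash (recomputed tag): even-index sum = 341 mod 256 = 85; odd-index sum = 143 mod 256 = 143 → 55 8f.
Recomputed tag = 558f; claimed = 558f → match.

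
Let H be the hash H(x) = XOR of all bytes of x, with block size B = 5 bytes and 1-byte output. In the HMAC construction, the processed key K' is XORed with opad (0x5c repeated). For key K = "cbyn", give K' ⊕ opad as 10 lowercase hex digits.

3f3e25325c

Key "cbyn" = 63 62 79 6e is 4 bytes ≤ B = 5; zero-pad to 5 bytes: K' = 63 62 79 6e 00.
XOR each byte with 0x5c: 63⊕5c=3f, 62⊕5c=3e, 79⊕5c=25, 6e⊕5c=32, 00⊕5c=5c.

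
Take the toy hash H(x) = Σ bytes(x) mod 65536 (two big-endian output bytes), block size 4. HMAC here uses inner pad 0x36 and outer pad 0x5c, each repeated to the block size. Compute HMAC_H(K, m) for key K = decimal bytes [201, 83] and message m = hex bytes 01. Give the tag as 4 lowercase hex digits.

Key decimal bytes [201, 83] = c9 53 is 2 bytes ≤ B = 4; zero-pad to 4 bytes: K' = c9 53 00 00.
K' ⊕ ipad = ff 65 36 36.  K' ⊕ opad = 95 0f 5c 5c.
Inner input = (K'⊕ipad) ∥ m = ff 65 36 36 ∥ 01.
Inner hash: sum = 255+101+54+54+1 = 465 → 01 d1.
Outer input = (K'⊕opad) ∥ inner = 95 0f 5c 5c ∥ 01 d1.
Outer hash (tag): sum = 149+15+92+92+1+209 = 558 → 02 2e.

022e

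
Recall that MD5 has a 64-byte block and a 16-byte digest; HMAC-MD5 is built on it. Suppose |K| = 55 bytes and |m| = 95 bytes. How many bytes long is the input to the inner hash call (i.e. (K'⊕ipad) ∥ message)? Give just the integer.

159

Key is 55 ≤ 64 bytes, zero-padded: |K'| = 64.
Inner input = (K'⊕ipad) ∥ m → 64 + 95 = 159 bytes.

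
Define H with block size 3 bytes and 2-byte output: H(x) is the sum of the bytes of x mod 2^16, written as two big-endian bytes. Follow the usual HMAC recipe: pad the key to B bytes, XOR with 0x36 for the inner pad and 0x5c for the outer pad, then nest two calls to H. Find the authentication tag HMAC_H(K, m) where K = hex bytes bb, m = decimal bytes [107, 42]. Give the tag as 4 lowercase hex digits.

Key hex bytes bb is 1 byte ≤ B = 3; zero-pad to 3 bytes: K' = bb 00 00.
K' ⊕ ipad = 8d 36 36.  K' ⊕ opad = e7 5c 5c.
Inner input = (K'⊕ipad) ∥ m = 8d 36 36 ∥ 6b 2a.
Inner hash: sum = 141+54+54+107+42 = 398 → 01 8e.
Outer input = (K'⊕opad) ∥ inner = e7 5c 5c ∥ 01 8e.
Outer hash (tag): sum = 231+92+92+1+142 = 558 → 02 2e.

022e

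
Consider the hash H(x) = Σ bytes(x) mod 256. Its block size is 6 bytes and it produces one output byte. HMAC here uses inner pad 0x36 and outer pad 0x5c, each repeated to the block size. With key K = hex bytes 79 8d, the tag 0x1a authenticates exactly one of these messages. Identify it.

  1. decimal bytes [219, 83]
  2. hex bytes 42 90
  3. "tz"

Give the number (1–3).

2

Key hex bytes 79 8d is 2 bytes ≤ B = 6; zero-pad to 6 bytes: K' = 79 8d 00 00 00 00.
K' ⊕ ipad = 4f bb 36 36 36 36; K' ⊕ opad = 25 d1 5c 5c 5c 5c.
m1: inner = H(4f bb 36 36 36 36 db 53) = 10; tag = H(25 d1 5c 5c 5c 5c 10) = 76
m2: inner = H(4f bb 36 36 36 36 42 90) = b4; tag = H(25 d1 5c 5c 5c 5c b4) = 1a ← matches
m3: inner = H(4f bb 36 36 36 36 74 7a) = d0; tag = H(25 d1 5c 5c 5c 5c d0) = 36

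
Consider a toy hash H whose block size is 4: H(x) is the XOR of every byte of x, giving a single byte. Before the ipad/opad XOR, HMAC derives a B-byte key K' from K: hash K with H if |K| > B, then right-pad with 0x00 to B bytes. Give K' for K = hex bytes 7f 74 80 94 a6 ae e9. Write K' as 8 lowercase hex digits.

fe000000

|K| = 7 > B = 4, so first hash the key.
H(K): XOR 7f⊕74⊕80⊕94⊕a6⊕ae⊕e9 = fe.
Zero-pad H(K) = fe to 4 bytes: K' = fe 00 00 00.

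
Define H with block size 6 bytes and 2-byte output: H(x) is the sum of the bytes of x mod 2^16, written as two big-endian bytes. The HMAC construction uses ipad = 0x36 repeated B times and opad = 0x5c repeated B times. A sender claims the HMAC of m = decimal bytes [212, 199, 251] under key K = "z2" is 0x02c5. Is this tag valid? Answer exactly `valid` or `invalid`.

Key "z2" = 7a 32 is 2 bytes ≤ B = 6; zero-pad to 6 bytes: K' = 7a 32 00 00 00 00.
K' ⊕ ipad = 4c 04 36 36 36 36; K' ⊕ opad = 26 6e 5c 5c 5c 5c.
Inner hash: sum = 76+4+54+54+54+54+212+199+251 = 958 → 03 be.
Outer hash (recomputed tag): sum = 38+110+92+92+92+92+3+190 = 709 → 02 c5.
Recomputed tag = 02c5; claimed = 02c5 → match.

valid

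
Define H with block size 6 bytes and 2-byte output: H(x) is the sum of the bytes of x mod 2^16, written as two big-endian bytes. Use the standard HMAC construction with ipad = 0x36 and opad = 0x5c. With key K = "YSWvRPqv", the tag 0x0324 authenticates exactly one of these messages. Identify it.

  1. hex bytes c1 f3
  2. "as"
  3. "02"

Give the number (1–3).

Key "YSWvRPqv" = 59 53 57 76 52 50 71 76 is 8 bytes > B = 6, so hash it first: H(key) = 03 02, then zero-pad to 6 bytes: K' = 03 02 00 00 00 00.
K' ⊕ ipad = 35 34 36 36 36 36; K' ⊕ opad = 5f 5e 5c 5c 5c 5c.
m1: inner = H(35 34 36 36 36 36 c1 f3) = 02 f5; tag = H(5f 5e 5c 5c 5c 5c 02 f5) = 0324 ← matches
m2: inner = H(35 34 36 36 36 36 61 73) = 02 15; tag = H(5f 5e 5c 5c 5c 5c 02 15) = 0244
m3: inner = H(35 34 36 36 36 36 30 32) = 01 a3; tag = H(5f 5e 5c 5c 5c 5c 01 a3) = 02d1

1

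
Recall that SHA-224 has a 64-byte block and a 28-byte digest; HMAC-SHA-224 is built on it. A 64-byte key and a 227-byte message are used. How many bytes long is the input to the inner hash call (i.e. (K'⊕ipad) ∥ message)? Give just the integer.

Key is 64 ≤ 64 bytes, zero-padded: |K'| = 64.
Inner input = (K'⊕ipad) ∥ m → 64 + 227 = 291 bytes.

291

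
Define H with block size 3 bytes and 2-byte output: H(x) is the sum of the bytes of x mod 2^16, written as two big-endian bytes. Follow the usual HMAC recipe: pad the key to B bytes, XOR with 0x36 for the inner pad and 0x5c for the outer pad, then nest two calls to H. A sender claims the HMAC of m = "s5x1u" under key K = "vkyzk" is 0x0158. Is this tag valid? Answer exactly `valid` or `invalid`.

Key "vkyzk" = 76 6b 79 7a 6b is 5 bytes > B = 3, so hash it first: H(key) = 02 3f, then zero-pad to 3 bytes: K' = 02 3f 00.
K' ⊕ ipad = 34 09 36; K' ⊕ opad = 5e 63 5c.
Inner hash: sum = 52+9+54+115+53+120+49+117 = 569 → 02 39.
Outer hash (recomputed tag): sum = 94+99+92+2+57 = 344 → 01 58.
Recomputed tag = 0158; claimed = 0158 → match.

valid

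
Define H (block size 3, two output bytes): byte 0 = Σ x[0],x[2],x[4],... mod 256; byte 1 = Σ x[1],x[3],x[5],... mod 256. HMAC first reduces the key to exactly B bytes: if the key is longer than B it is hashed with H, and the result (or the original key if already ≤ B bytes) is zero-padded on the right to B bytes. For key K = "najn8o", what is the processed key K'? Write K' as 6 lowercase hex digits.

|K| = 6 > B = 3, so first hash the key.
H(K): even-index sum = 272 mod 256 = 16; odd-index sum = 318 mod 256 = 62 → 10 3e.
Zero-pad H(K) = 10 3e to 3 bytes: K' = 10 3e 00.

103e00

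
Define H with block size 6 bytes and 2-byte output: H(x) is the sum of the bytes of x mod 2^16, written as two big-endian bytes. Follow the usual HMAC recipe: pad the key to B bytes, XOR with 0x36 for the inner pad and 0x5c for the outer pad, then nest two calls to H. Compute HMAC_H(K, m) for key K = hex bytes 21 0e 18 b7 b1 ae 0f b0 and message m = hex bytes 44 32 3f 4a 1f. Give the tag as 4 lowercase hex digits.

0266

Key hex bytes 21 0e 18 b7 b1 ae 0f b0 is 8 bytes > B = 6, so hash it first: H(key) = 03 1c, then zero-pad to 6 bytes: K' = 03 1c 00 00 00 00.
K' ⊕ ipad = 35 2a 36 36 36 36.  K' ⊕ opad = 5f 40 5c 5c 5c 5c.
Inner input = (K'⊕ipad) ∥ m = 35 2a 36 36 36 36 ∥ 44 32 3f 4a 1f.
Inner hash: sum = 53+42+54+54+54+54+68+50+63+74+31 = 597 → 02 55.
Outer input = (K'⊕opad) ∥ inner = 5f 40 5c 5c 5c 5c ∥ 02 55.
Outer hash (tag): sum = 95+64+92+92+92+92+2+85 = 614 → 02 66.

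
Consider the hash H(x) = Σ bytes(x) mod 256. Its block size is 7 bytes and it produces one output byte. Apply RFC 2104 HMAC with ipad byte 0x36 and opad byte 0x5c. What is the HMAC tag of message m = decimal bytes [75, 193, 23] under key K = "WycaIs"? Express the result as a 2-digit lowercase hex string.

Key "WycaIs" = 57 79 63 61 49 73 is 6 bytes ≤ B = 7; zero-pad to 7 bytes: K' = 57 79 63 61 49 73 00.
K' ⊕ ipad = 61 4f 55 57 7f 45 36.  K' ⊕ opad = 0b 25 3f 3d 15 2f 5c.
Inner input = (K'⊕ipad) ∥ m = 61 4f 55 57 7f 45 36 ∥ 4b c1 17.
Inner hash: sum = 97+79+85+87+127+69+54+75+193+23 = 889; mod 256 = 121 → 79.
Outer input = (K'⊕opad) ∥ inner = 0b 25 3f 3d 15 2f 5c ∥ 79.
Outer hash (tag): sum = 11+37+63+61+21+47+92+121 = 453; mod 256 = 197 → c5.

c5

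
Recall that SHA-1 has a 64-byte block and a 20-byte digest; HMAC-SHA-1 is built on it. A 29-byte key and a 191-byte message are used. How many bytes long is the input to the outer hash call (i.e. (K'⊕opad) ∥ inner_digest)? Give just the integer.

Key is 29 ≤ 64 bytes, zero-padded: |K'| = 64.
Outer input = (K'⊕opad) ∥ H(inner) → 64 + 20 = 84 bytes.

84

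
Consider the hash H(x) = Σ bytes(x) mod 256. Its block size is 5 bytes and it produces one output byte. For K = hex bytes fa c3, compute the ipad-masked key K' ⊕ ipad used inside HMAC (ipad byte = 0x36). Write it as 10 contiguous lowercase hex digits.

ccf5363636

Key hex bytes fa c3 is 2 bytes ≤ B = 5; zero-pad to 5 bytes: K' = fa c3 00 00 00.
XOR each byte with 0x36: fa⊕36=cc, c3⊕36=f5, 00⊕36=36, 00⊕36=36, 00⊕36=36.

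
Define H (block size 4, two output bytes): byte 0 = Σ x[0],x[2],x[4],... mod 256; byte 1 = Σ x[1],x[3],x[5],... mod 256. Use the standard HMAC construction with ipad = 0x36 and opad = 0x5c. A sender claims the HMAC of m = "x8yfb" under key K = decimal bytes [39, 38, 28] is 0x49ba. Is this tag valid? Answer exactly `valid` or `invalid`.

valid

Key decimal bytes [39, 38, 28] = 27 26 1c is 3 bytes ≤ B = 4; zero-pad to 4 bytes: K' = 27 26 1c 00.
K' ⊕ ipad = 11 10 2a 36; K' ⊕ opad = 7b 7a 40 5c.
Inner hash: even-index sum = 398 mod 256 = 142; odd-index sum = 228 mod 256 = 228 → 8e e4.
Outer hash (recomputed tag): even-index sum = 329 mod 256 = 73; odd-index sum = 442 mod 256 = 186 → 49 ba.
Recomputed tag = 49ba; claimed = 49ba → match.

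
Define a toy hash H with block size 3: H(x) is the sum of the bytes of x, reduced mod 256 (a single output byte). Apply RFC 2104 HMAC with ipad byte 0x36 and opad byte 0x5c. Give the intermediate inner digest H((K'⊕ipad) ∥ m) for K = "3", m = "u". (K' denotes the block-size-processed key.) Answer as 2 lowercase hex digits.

Key "3" = 33 is 1 byte ≤ B = 3; zero-pad to 3 bytes: K' = 33 00 00.
K' ⊕ ipad = 05 36 36.
Inner input = 05 36 36 ∥ 75.
Inner hash: sum = 5+54+54+117 = 230 → e6.

e6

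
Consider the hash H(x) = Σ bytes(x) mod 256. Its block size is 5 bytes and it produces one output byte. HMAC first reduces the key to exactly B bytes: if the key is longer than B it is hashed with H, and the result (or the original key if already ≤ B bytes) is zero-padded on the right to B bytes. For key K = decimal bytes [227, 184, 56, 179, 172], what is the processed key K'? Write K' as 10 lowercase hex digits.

e3b838b3ac

Key decimal bytes [227, 184, 56, 179, 172] = e3 b8 38 b3 ac is exactly B = 5 bytes: K' = e3 b8 38 b3 ac.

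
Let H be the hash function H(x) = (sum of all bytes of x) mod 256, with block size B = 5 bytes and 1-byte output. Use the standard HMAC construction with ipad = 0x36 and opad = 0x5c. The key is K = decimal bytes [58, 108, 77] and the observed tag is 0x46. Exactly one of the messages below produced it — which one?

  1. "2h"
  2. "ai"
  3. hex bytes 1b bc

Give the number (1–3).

Key decimal bytes [58, 108, 77] = 3a 6c 4d is 3 bytes ≤ B = 5; zero-pad to 5 bytes: K' = 3a 6c 4d 00 00.
K' ⊕ ipad = 0c 5a 7b 36 36; K' ⊕ opad = 66 30 11 5c 5c.
m1: inner = H(0c 5a 7b 36 36 32 68) = e7; tag = H(66 30 11 5c 5c e7) = 46 ← matches
m2: inner = H(0c 5a 7b 36 36 61 69) = 17; tag = H(66 30 11 5c 5c 17) = 76
m3: inner = H(0c 5a 7b 36 36 1b bc) = 24; tag = H(66 30 11 5c 5c 24) = 83

1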